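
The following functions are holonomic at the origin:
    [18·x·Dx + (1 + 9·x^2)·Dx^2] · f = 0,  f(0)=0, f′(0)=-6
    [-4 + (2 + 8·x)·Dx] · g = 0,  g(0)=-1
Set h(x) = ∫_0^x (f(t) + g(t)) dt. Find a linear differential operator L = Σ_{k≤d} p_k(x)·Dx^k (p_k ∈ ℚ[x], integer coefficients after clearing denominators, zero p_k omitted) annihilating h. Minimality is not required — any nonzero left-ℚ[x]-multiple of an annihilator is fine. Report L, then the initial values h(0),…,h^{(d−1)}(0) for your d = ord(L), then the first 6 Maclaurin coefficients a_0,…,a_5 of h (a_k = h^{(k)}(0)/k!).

L = (-36 - 360·x + 972·x^2 + 1944·x^3)·Dx^2 + (-30 - 144·x - 18·x^2 + 3888·x^3 + 6804·x^4)·Dx^3 + (-2 + 10·x + 108·x^2 + 306·x^3 + 1134·x^4 + 1944·x^5)·Dx^4  (order 4).
h: a_k = 0, -1, -4, 2/3, 7/2, 2, …
ICs: h(0) = 0, h′(0) = -1, h′′(0) = -8, h′′′(0) = 4.

f: a_k = 0, -6, 0, 18, 0, -486/5, …
g: a_k = -1, -2, 2, -4, 10, -28, …
Weyl lclm of L_f,L_g ⇒ L₀ (ord ≤ 3).
∫: right-multiply L₀ by Dx.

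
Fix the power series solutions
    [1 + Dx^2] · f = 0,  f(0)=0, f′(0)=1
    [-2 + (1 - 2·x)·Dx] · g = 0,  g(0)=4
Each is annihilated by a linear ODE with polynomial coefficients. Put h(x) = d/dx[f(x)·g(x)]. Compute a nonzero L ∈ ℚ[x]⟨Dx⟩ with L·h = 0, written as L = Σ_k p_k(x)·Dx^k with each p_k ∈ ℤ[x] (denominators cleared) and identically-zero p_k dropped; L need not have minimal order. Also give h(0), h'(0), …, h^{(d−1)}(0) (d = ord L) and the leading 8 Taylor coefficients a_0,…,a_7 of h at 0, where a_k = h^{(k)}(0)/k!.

f: a_k = 0, 1, 0, -1/6, 0, 1/120, 0, -1/5040, …
g: a_k = 4, 8, 16, 32, 64, 128, 256, 512, …
Sym-product of L_f,L_g gives L₀ (≤ ord 2).
Differentiate: ansatz ord ≤ ord L₀ ⇒ L.
L = (-7 - 4·x + 4·x^2) + (-4 + 8·x)·Dx + (1 - 4·x + 4·x^2)·Dx^2  (order 2).
h: a_k = 4, 16, 46, 368/3, 1841/6, 3682/5, 309287/180, 1237148/315, …
ICs: h(0) = 4, h′(0) = 16.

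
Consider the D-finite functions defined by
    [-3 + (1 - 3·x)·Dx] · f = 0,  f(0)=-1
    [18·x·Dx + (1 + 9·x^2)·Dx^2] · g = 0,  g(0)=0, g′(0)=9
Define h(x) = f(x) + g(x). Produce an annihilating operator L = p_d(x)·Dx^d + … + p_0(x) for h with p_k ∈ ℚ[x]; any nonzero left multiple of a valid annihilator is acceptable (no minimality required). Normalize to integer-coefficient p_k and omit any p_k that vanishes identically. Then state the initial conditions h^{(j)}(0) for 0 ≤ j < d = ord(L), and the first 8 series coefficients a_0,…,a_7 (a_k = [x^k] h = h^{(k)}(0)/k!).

L = (-18 + 216·x + 486·x^2)·Dx + (12 - 18·x + 108·x^2 + 486·x^3)·Dx^2 + (-1 + 81·x^4)·Dx^3  (order 3).
h: a_k = -1, 6, -9, -54, -81, -486/5, -729, -21870/7, …
ICs: h(0) = -1, h′(0) = 6, h′′(0) = -18.

f: a_k = -1, -3, -9, -27, -81, -243, -729, -2187, …
g: a_k = 0, 9, 0, -27, 0, 729/5, 0, -6561/7, …
L₀ := lclm(L_f,L_g); ord L₀ ≤ 1+2.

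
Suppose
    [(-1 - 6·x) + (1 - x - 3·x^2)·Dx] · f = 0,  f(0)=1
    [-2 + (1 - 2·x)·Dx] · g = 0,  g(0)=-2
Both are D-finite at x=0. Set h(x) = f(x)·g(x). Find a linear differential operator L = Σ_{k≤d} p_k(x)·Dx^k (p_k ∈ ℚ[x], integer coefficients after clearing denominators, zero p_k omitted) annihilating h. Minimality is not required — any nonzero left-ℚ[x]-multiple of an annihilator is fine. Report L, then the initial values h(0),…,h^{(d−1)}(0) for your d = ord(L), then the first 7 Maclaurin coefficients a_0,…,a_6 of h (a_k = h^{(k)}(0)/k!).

f: a_k = 1, 1, 4, 7, 19, 40, 97, …
g: a_k = -2, -4, -8, -16, -32, -64, -128, …
h₀=f·g: eliminate ⇒ L₀, order ≤ 1·1.
L = (-3 - 2·x + 18·x^2) + (1 - 3·x - x^2 + 6·x^3)·Dx  (order 1).
h: a_k = -2, -6, -20, -54, -146, -372, -938, …
ICs: h(0) = -2.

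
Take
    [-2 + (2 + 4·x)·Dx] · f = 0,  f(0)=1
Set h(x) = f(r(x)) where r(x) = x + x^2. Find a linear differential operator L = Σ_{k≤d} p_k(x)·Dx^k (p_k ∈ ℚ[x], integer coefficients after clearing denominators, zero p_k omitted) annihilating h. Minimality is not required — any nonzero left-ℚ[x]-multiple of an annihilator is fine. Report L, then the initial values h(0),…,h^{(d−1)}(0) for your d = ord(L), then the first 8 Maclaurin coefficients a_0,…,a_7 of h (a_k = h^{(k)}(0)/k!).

f: a_k = 1, 1, -1/2, 1/2, -5/8, 7/8, -21/16, 33/16, …
Change of var in L_f (x↦r) gives L₀.
L = (-1 - 2·x) + (1 + 2·x + 2·x^2)·Dx  (order 1).
h: a_k = 1, 1, 1/2, -1/2, 3/8, -1/8, -3/16, 7/16, …
ICs: h(0) = 1.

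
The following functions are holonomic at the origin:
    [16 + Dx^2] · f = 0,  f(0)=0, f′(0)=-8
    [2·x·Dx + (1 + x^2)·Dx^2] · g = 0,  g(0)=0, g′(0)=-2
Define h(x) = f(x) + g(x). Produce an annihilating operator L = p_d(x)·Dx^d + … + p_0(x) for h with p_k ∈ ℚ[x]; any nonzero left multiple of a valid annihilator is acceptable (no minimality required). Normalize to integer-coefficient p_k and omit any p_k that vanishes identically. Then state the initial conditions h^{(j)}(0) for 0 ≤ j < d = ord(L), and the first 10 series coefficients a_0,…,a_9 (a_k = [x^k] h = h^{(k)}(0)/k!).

f: a_k = 0, -8, 0, 64/3, 0, -256/15, 0, 2048/315, 0, -4096/2835, …
g: a_k = 0, -2, 0, 2/3, 0, -2/5, 0, 2/7, 0, -2/9, …
Sum ⇒ L₀ = lclm(L_f,L_g) in ℚ(x)⟨Dx⟩.
L = (64·x + 704·x^3 + 256·x^5)·Dx + (112 + 416·x^2 + 432·x^4 + 128·x^6)·Dx^2 + (4·x + 44·x^3 + 16·x^5)·Dx^3 + (7 + 26·x^2 + 27·x^4 + 8·x^6)·Dx^4  (order 4).
h: a_k = 0, -10, 0, 22, 0, -262/15, 0, 2138/315, 0, -4726/2835, …
ICs: h(0) = 0, h′(0) = -10, h′′(0) = 0, h′′′(0) = 132.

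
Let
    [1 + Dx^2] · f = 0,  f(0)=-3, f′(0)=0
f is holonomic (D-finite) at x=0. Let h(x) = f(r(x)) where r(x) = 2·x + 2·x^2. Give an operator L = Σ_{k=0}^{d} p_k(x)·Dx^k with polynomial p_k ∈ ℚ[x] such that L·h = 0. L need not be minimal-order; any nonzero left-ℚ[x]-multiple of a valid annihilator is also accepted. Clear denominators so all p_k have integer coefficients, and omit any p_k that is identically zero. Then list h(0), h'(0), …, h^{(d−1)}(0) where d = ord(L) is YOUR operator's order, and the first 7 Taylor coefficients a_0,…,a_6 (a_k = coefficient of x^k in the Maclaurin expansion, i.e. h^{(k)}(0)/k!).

L = (4 + 24·x + 48·x^2 + 32·x^3) - 2·Dx + (1 + 2·x)·Dx^2  (order 2).
h: a_k = -3, 0, 6, 12, 4, -8, -176/15, …
ICs: h(0) = -3, h′(0) = 0.

f: a_k = -3, 0, 3/2, 0, -1/8, 0, 1/240, …
Substitute x→r, Dx→(1/r')Dx; clear ⇒ L₀.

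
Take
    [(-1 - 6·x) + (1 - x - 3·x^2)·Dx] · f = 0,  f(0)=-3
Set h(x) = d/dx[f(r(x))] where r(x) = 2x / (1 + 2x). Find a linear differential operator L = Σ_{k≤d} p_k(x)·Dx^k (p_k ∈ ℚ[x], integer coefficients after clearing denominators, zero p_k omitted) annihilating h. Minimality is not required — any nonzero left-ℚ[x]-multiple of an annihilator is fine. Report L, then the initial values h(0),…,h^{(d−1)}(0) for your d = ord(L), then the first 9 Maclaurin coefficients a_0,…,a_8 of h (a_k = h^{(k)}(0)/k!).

f: a_k = -3, -3, -12, -21, -57, -120, -291, -651, -1524, …
f∘r: x↦r, Dx↦Dx/r' in L_f ⇒ L₀.
h=h₀': d/dx-closure on L₀ ⇒ L.
L = (12 + 72·x + 576·x^2 + 672·x^3) + (-1 - 18·x - 48·x^2 + 136·x^3 + 336·x^4)·Dx  (order 1).
h: a_k = -6, -72, 0, -1728, 4320, -41472, 169344, -1050624, 4976640, …
ICs: h(0) = -6.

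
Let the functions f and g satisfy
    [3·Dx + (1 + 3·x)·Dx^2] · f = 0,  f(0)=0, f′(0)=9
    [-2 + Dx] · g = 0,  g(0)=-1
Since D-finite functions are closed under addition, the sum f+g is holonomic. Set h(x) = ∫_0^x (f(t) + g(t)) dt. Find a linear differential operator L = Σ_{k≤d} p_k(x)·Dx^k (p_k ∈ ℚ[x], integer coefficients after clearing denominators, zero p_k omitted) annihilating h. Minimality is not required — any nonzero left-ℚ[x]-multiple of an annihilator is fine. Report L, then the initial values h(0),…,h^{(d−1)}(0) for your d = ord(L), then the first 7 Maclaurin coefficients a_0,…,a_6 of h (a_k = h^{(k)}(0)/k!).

f: a_k = 0, 9, -27/2, 27, -243/4, 729/5, -729/2, …
g: a_k = -1, -2, -2, -4/3, -2/3, -4/15, -4/45, …
Sum ⇒ L₀ = lclm(L_f,L_g) in ℚ(x)⟨Dx⟩.
h=∫h₀ ⇒ L = L₀·Dx.
L = (-48 - 36·x)·Dx^2 + (14 - 24·x - 36·x^2)·Dx^3 + (5 + 21·x + 18·x^2)·Dx^4  (order 4).
h: a_k = 0, -1, 7/2, -31/6, 77/12, -737/60, 2183/90, …
ICs: h(0) = 0, h′(0) = -1, h′′(0) = 7, h′′′(0) = -31.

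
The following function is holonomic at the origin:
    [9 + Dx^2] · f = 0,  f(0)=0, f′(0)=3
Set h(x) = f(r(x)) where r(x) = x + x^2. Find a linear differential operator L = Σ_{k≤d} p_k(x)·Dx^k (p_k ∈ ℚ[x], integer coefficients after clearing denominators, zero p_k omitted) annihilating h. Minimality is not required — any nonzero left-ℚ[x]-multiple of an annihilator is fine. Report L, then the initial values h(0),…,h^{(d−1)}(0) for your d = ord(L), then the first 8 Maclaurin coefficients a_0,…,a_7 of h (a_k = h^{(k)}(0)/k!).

f: a_k = 0, 3, 0, -9/2, 0, 81/40, 0, -243/560, …
Substitute x→r, Dx→(1/r')Dx; clear ⇒ L₀.
L = (9 + 54·x + 108·x^2 + 72·x^3) - 2·Dx + (1 + 2·x)·Dx^2  (order 2).
h: a_k = 0, 3, 3, -9/2, -27/2, -459/40, 45/8, 11097/560, …
ICs: h(0) = 0, h′(0) = 3.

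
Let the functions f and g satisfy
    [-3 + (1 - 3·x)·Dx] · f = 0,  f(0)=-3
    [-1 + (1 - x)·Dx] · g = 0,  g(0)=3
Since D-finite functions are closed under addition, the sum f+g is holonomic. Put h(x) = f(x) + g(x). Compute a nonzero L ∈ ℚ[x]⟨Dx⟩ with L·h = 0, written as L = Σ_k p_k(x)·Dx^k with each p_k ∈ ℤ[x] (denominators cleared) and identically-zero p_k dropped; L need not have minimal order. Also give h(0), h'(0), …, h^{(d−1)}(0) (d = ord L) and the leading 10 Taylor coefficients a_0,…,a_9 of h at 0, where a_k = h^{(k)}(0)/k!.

L = -6 + (8 - 12·x)·Dx + (-1 + 4·x - 3·x^2)·Dx^2  (order 2).
h: a_k = 0, -6, -24, -78, -240, -726, -2184, -6558, -19680, -59046, …
ICs: h(0) = 0, h′(0) = -6.

f: a_k = -3, -9, -27, -81, -243, -729, -2187, -6561, -19683, -59049, …
g: a_k = 3, 3, 3, 3, 3, 3, 3, 3, 3, 3, …
Weyl lclm of L_f,L_g ⇒ L₀ (ord ≤ 2).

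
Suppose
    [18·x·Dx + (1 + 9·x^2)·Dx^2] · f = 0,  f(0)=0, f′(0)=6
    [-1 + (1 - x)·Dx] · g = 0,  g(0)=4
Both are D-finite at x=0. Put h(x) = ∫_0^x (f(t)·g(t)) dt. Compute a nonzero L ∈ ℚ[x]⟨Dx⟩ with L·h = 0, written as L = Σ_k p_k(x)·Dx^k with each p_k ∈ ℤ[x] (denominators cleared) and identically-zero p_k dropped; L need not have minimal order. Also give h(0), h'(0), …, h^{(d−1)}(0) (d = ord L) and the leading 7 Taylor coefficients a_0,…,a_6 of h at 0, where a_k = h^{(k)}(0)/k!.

f: a_k = 0, 6, 0, -18, 0, 486/5, 0, …
g: a_k = 4, 4, 4, 4, 4, 4, 4, …
f·g: L₀ = L_f ⊗_s L_g, ord ≤ 2·1.
∫: right-multiply L₀ by Dx.
L = 18·x·Dx + (2 - 18·x + 36·x^2)·Dx^2 + (-1 + x - 9·x^2 + 9·x^3)·Dx^3  (order 3).
h: a_k = 0, 0, 12, 8, -12, -48/5, 284/5, …
ICs: h(0) = 0, h′(0) = 0, h′′(0) = 24.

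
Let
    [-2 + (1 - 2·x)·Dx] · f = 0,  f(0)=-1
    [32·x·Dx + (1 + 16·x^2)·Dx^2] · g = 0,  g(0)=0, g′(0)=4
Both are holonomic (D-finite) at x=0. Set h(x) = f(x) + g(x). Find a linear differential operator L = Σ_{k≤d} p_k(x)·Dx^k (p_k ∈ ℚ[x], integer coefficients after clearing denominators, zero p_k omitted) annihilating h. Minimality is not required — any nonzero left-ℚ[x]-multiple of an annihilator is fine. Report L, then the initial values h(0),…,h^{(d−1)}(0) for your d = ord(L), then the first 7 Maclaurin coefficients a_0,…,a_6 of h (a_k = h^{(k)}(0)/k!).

L = (-32 + 256·x + 1536·x^2)·Dx + (14 - 32·x - 160·x^2 + 1536·x^3)·Dx^2 + (-1 - 6·x - 96·x^3 + 256·x^4)·Dx^3  (order 3).
h: a_k = -1, 2, -4, -88/3, -16, 864/5, -64, …
ICs: h(0) = -1, h′(0) = 2, h′′(0) = -8.

f: a_k = -1, -2, -4, -8, -16, -32, -64, …
g: a_k = 0, 4, 0, -64/3, 0, 1024/5, 0, …
Sum ⇒ L₀ = lclm(L_f,L_g) in ℚ(x)⟨Dx⟩.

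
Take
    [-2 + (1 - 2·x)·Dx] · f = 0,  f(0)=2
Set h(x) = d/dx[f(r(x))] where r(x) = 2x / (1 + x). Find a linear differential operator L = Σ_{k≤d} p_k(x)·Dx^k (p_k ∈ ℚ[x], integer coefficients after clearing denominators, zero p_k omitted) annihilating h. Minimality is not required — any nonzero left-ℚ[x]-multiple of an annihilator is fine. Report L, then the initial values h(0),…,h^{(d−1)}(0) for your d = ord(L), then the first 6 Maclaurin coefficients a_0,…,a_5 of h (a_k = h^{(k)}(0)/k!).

L = 6 + (-1 + 3·x)·Dx  (order 1).
h: a_k = 8, 48, 216, 864, 3240, 11664, …
ICs: h(0) = 8.

f: a_k = 2, 4, 8, 16, 32, 64, …
Substitute x→r, Dx→(1/r')Dx; clear ⇒ L₀.
h₀' ⇒ L via d/dx closure of L₀.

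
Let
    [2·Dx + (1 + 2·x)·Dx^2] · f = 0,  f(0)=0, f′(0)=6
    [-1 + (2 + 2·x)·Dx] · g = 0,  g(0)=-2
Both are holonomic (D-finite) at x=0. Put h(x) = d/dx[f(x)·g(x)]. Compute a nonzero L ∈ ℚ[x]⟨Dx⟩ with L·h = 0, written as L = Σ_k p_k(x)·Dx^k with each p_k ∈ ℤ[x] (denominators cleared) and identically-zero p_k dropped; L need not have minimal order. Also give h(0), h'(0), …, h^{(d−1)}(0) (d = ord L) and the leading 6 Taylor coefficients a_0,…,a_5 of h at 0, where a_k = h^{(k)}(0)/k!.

f: a_k = 0, 6, -6, 8, -12, 96/5, …
g: a_k = -2, -1, 1/4, -1/8, 5/64, -7/128, …
Product ⇒ symmetric product L₀, ord ≤ 2.
Differentiate: ansatz ord ≤ ord L₀ ⇒ L.
L = (-11 - 4·x + 4·x^2) + (-28 - 36·x + 24·x^2 + 32·x^3)·Dx + (-4 - 8·x + 12·x^2 + 32·x^3 + 16·x^4)·Dx^2  (order 2).
h: a_k = -12, 12, -51/2, 55, -3709/32, 38403/160, …
ICs: h(0) = -12, h′(0) = 12.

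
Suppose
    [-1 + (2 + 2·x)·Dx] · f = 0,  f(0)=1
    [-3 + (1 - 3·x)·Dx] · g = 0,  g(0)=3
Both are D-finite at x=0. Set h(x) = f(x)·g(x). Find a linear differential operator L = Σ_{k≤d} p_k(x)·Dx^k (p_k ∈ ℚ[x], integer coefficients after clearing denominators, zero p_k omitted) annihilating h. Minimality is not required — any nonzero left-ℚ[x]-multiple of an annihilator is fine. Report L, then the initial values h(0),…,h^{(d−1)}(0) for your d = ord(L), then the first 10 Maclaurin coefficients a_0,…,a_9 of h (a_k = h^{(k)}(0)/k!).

f: a_k = 1, 1/2, -1/8, 1/16, -5/128, 7/256, -21/1024, 33/2048, -429/32768, 715/65536, …
g: a_k = 3, 9, 27, 81, 243, 729, 2187, 6561, 19683, 59049, …
f·g: L₀ = L_f ⊗_s L_g, ord ≤ 1·1.
L = (7 + 3·x) + (-2 + 4·x + 6·x^2)·Dx  (order 1).
h: a_k = 3, 21/2, 249/8, 1497/16, 35913/128, 215499/256, 2585925/1024, 15515649/2048, 744749865/32768, 4468501335/65536, …
ICs: h(0) = 3.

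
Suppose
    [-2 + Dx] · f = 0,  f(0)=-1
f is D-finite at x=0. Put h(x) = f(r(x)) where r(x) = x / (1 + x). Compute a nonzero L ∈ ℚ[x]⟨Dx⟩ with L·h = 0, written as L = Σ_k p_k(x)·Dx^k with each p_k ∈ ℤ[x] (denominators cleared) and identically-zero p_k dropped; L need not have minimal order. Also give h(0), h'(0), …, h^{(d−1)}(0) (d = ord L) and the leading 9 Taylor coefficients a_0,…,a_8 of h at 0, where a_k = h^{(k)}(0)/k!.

f: a_k = -1, -2, -2, -4/3, -2/3, -4/15, -4/45, -8/315, -2/315, …
h₀=f(r): pull back L_f along r ⇒ L₀.
L = -2 + (1 + 2·x + x^2)·Dx  (order 1).
h: a_k = -1, -2, 0, 2/3, -2/3, 2/5, -4/45, -10/63, 32/105, …
ICs: h(0) = -1.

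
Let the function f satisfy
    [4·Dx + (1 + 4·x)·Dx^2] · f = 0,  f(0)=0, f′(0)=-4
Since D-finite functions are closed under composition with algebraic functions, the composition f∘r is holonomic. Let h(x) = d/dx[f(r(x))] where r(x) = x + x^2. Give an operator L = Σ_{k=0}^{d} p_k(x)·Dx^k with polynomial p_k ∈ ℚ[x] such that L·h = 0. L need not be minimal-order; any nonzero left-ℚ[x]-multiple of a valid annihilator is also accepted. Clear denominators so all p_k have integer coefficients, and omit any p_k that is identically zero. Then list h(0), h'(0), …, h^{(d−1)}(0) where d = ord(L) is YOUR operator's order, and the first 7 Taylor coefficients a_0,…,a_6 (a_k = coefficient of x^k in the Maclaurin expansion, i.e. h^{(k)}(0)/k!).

L = 2 + (1 + 2·x)·Dx  (order 1).
h: a_k = -4, 8, -16, 32, -64, 128, -256, …
ICs: h(0) = -4.

f: a_k = 0, -4, 8, -64/3, 64, -1024/5, 2048/3, …
Change of var in L_f (x↦r) gives L₀.
Differentiate: ansatz ord ≤ ord L₀ ⇒ L.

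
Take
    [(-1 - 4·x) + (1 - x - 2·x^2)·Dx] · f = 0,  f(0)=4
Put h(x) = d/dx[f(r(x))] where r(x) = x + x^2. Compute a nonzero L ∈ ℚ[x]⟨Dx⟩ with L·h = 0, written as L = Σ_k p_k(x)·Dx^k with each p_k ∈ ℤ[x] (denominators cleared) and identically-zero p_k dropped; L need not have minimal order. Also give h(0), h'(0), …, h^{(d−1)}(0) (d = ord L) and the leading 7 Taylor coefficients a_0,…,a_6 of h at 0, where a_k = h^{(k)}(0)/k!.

f: a_k = 4, 4, 12, 20, 44, 84, 172, …
h₀=f(r): pull back L_f along r ⇒ L₀.
Differentiate: ansatz ord ≤ ord L₀ ⇒ L.
L = (8 + 10·x + 30·x^2 + 40·x^3 + 20·x^4) + (-1 - x + 5·x^2 + 10·x^3 + 10·x^4 + 4·x^5)·Dx  (order 1).
h: a_k = 4, 32, 132, 464, 1600, 5256, 16716, …
ICs: h(0) = 4.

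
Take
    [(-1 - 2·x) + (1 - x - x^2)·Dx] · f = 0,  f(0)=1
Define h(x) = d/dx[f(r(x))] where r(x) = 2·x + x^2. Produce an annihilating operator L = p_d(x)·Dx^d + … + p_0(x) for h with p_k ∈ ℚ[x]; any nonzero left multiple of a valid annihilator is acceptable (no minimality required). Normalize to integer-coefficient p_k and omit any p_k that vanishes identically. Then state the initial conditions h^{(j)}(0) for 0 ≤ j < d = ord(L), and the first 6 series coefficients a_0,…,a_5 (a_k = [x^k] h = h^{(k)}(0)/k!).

f: a_k = 1, 1, 2, 3, 5, 8, …
L₀ from L_f via x↦r, Dx↦r'^{-1}Dx.
Derive L from L₀ (diff closure).
L = (9 + 42·x + 105·x^2 + 164·x^3 + 141·x^4 + 60·x^5 + 10·x^6) + (-1 - 3·x + 9·x^2 + 39·x^3 + 55·x^4 + 39·x^5 + 14·x^6 + 2·x^7)·Dx  (order 1).
h: a_k = 2, 18, 96, 472, 2170, 9570, …
ICs: h(0) = 2.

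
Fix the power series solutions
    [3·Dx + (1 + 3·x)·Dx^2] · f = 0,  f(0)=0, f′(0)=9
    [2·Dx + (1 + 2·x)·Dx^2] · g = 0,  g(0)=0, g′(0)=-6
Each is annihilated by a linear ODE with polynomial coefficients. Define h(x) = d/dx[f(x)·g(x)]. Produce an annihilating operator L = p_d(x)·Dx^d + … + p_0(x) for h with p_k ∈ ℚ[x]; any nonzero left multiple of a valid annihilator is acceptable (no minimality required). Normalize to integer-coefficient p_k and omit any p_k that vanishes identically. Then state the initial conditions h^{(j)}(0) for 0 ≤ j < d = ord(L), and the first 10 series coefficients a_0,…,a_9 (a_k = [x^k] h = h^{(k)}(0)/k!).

f: a_k = 0, 9, -27/2, 27, -243/4, 729/5, -729/2, 6561/7, -19683/8, 6561, …
g: a_k = 0, -6, 6, -8, 12, -96/5, 32, -384/7, 96, -512/3, …
h₀=f·g: eliminate ⇒ L₀, order ≤ 2·2.
h₀' ⇒ L via d/dx closure of L₀.
L = (156 + 720·x + 864·x^2) + (310 + 2244·x + 5400·x^2 + 4320·x^3)·Dx + (88 + 860·x + 3132·x^2 + 5040·x^3 + 3024·x^4)·Dx^2 + (5 + 62·x + 305·x^2 + 744·x^3 + 900·x^4 + 432·x^5)·Dx^3  (order 3).
h: a_k = 0, -108, 405, -1260, 7425/2, -53703/5, 30933, -3122064/35, 7229007/28, -52539927/70, …
ICs: h(0) = 0, h′(0) = -108, h′′(0) = 810.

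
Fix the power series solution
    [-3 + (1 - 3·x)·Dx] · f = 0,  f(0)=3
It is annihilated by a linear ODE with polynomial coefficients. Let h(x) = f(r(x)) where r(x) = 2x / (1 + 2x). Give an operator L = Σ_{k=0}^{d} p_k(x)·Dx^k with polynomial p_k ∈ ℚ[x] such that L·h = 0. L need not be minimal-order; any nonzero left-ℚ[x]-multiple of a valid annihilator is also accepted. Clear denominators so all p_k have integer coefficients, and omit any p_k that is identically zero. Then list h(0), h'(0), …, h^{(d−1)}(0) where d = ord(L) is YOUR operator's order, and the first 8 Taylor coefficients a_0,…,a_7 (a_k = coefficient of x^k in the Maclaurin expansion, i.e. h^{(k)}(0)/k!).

f: a_k = 3, 9, 27, 81, 243, 729, 2187, 6561, …
L₀ from L_f via x↦r, Dx↦r'^{-1}Dx.
L = 6 + (-1 + 2·x + 8·x^2)·Dx  (order 1).
h: a_k = 3, 18, 72, 288, 1152, 4608, 18432, 73728, …
ICs: h(0) = 3.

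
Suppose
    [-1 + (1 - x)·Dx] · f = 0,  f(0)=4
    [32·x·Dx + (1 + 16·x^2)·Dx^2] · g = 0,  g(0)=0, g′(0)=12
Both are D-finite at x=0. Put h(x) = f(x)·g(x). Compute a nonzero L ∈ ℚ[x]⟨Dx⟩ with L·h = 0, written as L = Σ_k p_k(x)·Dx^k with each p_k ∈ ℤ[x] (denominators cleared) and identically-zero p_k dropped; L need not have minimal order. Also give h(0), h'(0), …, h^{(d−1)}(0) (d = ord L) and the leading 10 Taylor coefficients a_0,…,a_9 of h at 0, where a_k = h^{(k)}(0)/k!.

f: a_k = 4, 4, 4, 4, 4, 4, 4, 4, 4, 4, …
g: a_k = 0, 12, 0, -64, 0, 3072/5, 0, -49152/7, 0, 262144/3, …
f·g: L₀ = L_f ⊗_s L_g, ord ≤ 1·2.
L = 32·x + (2 - 32·x + 64·x^2)·Dx + (-1 + x - 16·x^2 + 16·x^3)·Dx^2  (order 2).
h: a_k = 0, 48, 48, -208, -208, 11248/5, 11248/5, -904304/35, -904304/35, 33987248/105, …
ICs: h(0) = 0, h′(0) = 48.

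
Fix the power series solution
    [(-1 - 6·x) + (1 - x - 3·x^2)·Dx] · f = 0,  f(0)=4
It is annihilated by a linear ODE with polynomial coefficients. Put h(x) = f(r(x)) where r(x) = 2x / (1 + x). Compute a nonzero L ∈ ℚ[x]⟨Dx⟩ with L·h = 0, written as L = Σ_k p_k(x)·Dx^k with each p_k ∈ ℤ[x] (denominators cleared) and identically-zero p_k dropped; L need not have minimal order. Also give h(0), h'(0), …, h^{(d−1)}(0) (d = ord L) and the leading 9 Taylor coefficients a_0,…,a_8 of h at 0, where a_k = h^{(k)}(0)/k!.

L = (2 + 26·x) + (-1 - x + 13·x^2 + 13·x^3)·Dx  (order 1).
h: a_k = 4, 8, 56, 104, 728, 1352, 9464, 17576, 123032, …
ICs: h(0) = 4.

f: a_k = 4, 4, 16, 28, 76, 160, 388, 868, 2032, …
f∘r: x↦r, Dx↦Dx/r' in L_f ⇒ L₀.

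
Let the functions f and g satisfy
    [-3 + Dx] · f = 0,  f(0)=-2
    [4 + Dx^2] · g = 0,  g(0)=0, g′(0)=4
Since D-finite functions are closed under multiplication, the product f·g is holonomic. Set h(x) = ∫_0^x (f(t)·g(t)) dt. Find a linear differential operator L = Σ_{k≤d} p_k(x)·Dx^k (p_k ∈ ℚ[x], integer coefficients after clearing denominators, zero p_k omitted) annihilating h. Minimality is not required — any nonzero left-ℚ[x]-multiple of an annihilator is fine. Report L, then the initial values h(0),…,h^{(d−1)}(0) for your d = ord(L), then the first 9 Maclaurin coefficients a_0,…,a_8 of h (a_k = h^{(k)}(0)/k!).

L = 13·Dx - 6·Dx^2 + Dx^3  (order 3).
h: a_k = 0, 0, -4, -8, -23/3, -4, -61/90, 23/35, 3277/5040, …
ICs: h(0) = 0, h′(0) = 0, h′′(0) = -8.

f: a_k = -2, -6, -9, -9, -27/4, -81/20, -81/40, -243/280, -729/2240, …
g: a_k = 0, 4, 0, -8/3, 0, 8/15, 0, -16/315, 0, …
h₀=f·g: eliminate ⇒ L₀, order ≤ 1·2.
h=∫₀ˣh₀: take L = L₀·Dx.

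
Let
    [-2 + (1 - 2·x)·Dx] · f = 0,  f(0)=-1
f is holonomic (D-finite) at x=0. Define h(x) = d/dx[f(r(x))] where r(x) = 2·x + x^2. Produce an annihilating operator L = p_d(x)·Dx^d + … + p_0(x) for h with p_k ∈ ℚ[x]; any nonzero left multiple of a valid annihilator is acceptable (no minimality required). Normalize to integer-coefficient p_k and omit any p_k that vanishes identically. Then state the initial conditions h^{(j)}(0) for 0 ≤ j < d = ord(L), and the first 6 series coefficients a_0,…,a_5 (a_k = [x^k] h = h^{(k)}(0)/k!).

L = (9 + 12·x + 6·x^2) + (-1 + 3·x + 6·x^2 + 2·x^3)·Dx  (order 1).
h: a_k = -4, -36, -240, -1424, -7920, -42288, …
ICs: h(0) = -4.

f: a_k = -1, -2, -4, -8, -16, -32, …
Substitute x→r, Dx→(1/r')Dx; clear ⇒ L₀.
h₀' ⇒ L via d/dx closure of L₀.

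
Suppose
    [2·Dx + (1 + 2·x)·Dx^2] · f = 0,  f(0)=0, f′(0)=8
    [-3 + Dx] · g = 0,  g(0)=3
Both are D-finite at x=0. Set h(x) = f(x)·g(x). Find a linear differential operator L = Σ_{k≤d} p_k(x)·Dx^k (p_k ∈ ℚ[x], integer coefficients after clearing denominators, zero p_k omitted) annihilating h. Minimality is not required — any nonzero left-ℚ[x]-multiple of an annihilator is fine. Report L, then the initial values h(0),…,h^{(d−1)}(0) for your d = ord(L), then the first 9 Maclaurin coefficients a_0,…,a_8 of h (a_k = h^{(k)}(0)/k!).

L = (3 + 18·x) + (-4 - 12·x)·Dx + (1 + 2·x)·Dx^2  (order 2).
h: a_k = 0, 24, 48, 68, 48, 249/5, -2, 3411/70, -336/5, …
ICs: h(0) = 0, h′(0) = 24.

f: a_k = 0, 8, -8, 32/3, -16, 128/5, -128/3, 512/7, -128, …
g: a_k = 3, 9, 27/2, 27/2, 81/8, 243/40, 243/80, 729/560, 2187/4480, …
f·g: L₀ = L_f ⊗_s L_g, ord ≤ 2·1.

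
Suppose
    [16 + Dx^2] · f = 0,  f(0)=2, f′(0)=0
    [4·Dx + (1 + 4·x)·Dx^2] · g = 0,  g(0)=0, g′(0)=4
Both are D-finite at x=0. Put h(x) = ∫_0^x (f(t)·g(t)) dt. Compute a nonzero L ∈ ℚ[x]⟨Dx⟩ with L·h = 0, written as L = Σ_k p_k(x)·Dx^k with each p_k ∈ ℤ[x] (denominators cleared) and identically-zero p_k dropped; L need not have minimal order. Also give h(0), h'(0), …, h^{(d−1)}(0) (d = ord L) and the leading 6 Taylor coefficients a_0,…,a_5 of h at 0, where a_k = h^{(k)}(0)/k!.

L = (-768 + 6144·x + 77824·x^2 + 262144·x^3 + 262144·x^4)·Dx + (256 + 5120·x + 24576·x^2 + 32768·x^3)·Dx^2 + (1280·x + 10752·x^2 + 32768·x^3 + 32768·x^4)·Dx^3 + (16 + 320·x + 1536·x^2 + 2048·x^3)·Dx^4 + (3 + 56·x + 368·x^2 + 1024·x^3 + 1024·x^4)·Dx^5  (order 5).
h: a_k = 0, 0, 4, -16/3, -16/3, 0, …
ICs: h(0) = 0, h′(0) = 0, h′′(0) = 8, h′′′(0) = -32, h′′′′(0) = -128.

f: a_k = 2, 0, -16, 0, 64/3, 0, …
g: a_k = 0, 4, -8, 64/3, -64, 1024/5, …
f·g: L₀ = L_f ⊗_s L_g, ord ≤ 2·2.
h=∫h₀ ⇒ L = L₀·Dx.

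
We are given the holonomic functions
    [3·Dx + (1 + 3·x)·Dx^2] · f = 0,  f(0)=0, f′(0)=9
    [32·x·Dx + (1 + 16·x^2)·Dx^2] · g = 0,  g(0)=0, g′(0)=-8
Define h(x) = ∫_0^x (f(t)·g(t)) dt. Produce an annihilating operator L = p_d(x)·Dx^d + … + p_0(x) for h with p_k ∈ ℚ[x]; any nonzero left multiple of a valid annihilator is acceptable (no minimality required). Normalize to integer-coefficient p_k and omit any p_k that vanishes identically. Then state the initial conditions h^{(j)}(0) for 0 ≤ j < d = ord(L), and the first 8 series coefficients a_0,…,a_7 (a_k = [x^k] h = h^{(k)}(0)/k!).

L = (15744 + 89280·x + 811008·x^2 + 5299200·x^3 + 13271040·x^4 + 17252352·x^5 + 21233664·x^7)·Dx^2 + (4258 + 91200·x + 775488·x^2 + 4635648·x^3 + 18247680·x^4 + 41140224·x^5 + 46448640·x^6 + 21233664·x^7 + 74317824·x^8)·Dx^3 + (492 + 12548·x + 131328·x^2 + 747968·x^3 + 3219456·x^4 + 10146816·x^5 + 21233664·x^6 + 24920064·x^7 + 21233664·x^8 + 42467328·x^9)·Dx^4 + (73 + 822·x + 6161·x^2 + 34944·x^3 + 151168·x^4 + 500736·x^5 + 1322496·x^6 + 2654208·x^7 + 3244032·x^8 + 3538944·x^9 + 5308416·x^10)·Dx^5  (order 5).
h: a_k = 0, 0, 0, -24, 27, 168/5, -15, -18504/35, …
ICs: h(0) = 0, h′(0) = 0, h′′(0) = 0, h′′′(0) = -144, h′′′′(0) = 648.

f: a_k = 0, 9, -27/2, 27, -243/4, 729/5, -729/2, 6561/7, …
g: a_k = 0, -8, 0, 128/3, 0, -2048/5, 0, 32768/7, …
Sym-product of L_f,L_g gives L₀ (≤ ord 4).
∫: right-multiply L₀ by Dx.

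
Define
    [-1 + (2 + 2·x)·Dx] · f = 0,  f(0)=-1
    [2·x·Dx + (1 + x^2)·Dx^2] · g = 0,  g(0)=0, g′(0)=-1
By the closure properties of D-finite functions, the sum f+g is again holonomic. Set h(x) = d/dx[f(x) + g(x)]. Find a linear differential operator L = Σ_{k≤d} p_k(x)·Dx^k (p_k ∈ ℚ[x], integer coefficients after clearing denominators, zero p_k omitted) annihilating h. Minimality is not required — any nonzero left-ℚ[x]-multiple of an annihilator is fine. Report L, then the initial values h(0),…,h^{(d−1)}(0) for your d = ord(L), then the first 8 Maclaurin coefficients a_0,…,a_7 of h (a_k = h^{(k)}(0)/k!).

L = (-4 - 10·x + 12·x^2 + 6·x^3) + (-11 - 16·x + 10·x^2 + 48·x^3 + 21·x^4)·Dx + (-2 + 6·x + 12·x^2 + 12·x^3 + 14·x^4 + 6·x^5)·Dx^2  (order 2).
h: a_k = -3/2, 1/4, 13/16, 5/32, -291/256, 63/512, 1817/2048, 429/4096, …
ICs: h(0) = -3/2, h′(0) = 1/4.

f: a_k = -1, -1/2, 1/8, -1/16, 5/128, -7/256, 21/1024, -33/2048, …
g: a_k = 0, -1, 0, 1/3, 0, -1/5, 0, 1/7, …
f+g: L₀ = lclm(L_f,L_g), ord ≤ 1+2.
h₀' ⇒ L via d/dx closure of L₀.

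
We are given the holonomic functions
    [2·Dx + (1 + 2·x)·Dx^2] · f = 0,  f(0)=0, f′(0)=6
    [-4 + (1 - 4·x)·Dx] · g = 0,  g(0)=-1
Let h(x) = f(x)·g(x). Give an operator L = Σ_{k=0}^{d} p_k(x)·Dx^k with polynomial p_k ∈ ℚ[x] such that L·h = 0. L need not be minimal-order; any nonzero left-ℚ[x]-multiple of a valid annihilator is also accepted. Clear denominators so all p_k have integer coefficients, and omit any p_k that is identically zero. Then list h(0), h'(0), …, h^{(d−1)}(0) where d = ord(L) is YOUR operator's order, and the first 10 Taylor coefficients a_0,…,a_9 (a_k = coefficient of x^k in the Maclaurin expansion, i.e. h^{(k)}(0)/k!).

f: a_k = 0, 6, -6, 8, -12, 96/5, -32, 384/7, -96, 512/3, …
g: a_k = -1, -4, -16, -64, -256, -1024, -4096, -16384, -65536, -262144, …
L₀ := L_f ⊗_s L_g (sym. prod.), ord ≤ 2.
L = 8 + (6 + 24·x)·Dx + (-1 + 2·x + 8·x^2)·Dx^2  (order 2).
h: a_k = 0, -6, -18, -80, -308, -6256/5, -24864/5, -698112/35, -2789088/35, -33486976/105, …
ICs: h(0) = 0, h′(0) = -6.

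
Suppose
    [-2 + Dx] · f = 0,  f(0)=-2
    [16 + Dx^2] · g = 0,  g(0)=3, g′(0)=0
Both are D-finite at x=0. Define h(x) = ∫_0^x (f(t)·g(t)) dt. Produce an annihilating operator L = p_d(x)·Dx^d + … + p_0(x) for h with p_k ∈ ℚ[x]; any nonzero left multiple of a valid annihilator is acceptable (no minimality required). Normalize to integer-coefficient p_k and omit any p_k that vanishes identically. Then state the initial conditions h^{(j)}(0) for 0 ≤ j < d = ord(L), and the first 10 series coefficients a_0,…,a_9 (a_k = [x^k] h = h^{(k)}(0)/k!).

L = 20·Dx - 4·Dx^2 + Dx^3  (order 3).
h: a_k = 0, -6, -6, 12, 22, 28/5, -164/15, -312/35, -58/105, 2108/945, …
ICs: h(0) = 0, h′(0) = -6, h′′(0) = -12.

f: a_k = -2, -4, -4, -8/3, -4/3, -8/15, -8/45, -16/315, -4/315, -8/2835, …
g: a_k = 3, 0, -24, 0, 32, 0, -256/15, 0, 512/105, 0, …
L₀ := L_f ⊗_s L_g (sym. prod.), ord ≤ 2.
Integrate: L := L₀·Dx.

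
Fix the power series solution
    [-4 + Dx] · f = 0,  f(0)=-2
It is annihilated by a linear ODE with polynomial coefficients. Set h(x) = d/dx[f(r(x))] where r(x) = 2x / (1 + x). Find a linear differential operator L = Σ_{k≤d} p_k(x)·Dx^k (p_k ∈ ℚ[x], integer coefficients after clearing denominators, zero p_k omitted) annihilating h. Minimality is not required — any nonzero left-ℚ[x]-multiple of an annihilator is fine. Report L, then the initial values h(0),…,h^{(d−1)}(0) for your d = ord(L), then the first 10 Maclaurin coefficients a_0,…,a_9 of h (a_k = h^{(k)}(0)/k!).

L = (6 - 2·x) + (-1 - 2·x - x^2)·Dx  (order 1).
h: a_k = -16, -96, -176, -64/3, 176, -736/15, -6448/45, 6016/35, -9008/315, -397216/2835, …
ICs: h(0) = -16.

f: a_k = -2, -8, -16, -64/3, -64/3, -256/15, -512/45, -2048/315, -1024/315, -4096/2835, …
f∘r: x↦r, Dx↦Dx/r' in L_f ⇒ L₀.
Differentiate: ansatz ord ≤ ord L₀ ⇒ L.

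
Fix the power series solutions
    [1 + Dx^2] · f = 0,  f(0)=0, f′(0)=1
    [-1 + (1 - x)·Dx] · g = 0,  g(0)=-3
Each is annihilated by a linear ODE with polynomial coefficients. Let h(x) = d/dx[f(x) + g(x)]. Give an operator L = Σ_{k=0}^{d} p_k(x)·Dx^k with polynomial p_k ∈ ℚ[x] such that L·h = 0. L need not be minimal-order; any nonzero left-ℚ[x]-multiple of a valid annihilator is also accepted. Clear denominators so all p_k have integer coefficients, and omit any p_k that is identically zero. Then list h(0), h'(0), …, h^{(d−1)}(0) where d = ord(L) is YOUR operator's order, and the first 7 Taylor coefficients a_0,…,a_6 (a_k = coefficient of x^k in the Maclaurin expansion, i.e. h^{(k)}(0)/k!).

L = (26 - 4·x + 2·x^2) + (-7 + 9·x - 3·x^2 + x^3)·Dx + (26 - 4·x + 2·x^2)·Dx^2 + (-7 + 9·x - 3·x^2 + x^3)·Dx^3  (order 3).
h: a_k = -2, -6, -19/2, -12, -359/24, -18, -15121/720, …
ICs: h(0) = -2, h′(0) = -6, h′′(0) = -19.

f: a_k = 0, 1, 0, -1/6, 0, 1/120, 0, …
g: a_k = -3, -3, -3, -3, -3, -3, -3, …
f+g: L₀ = lclm(L_f,L_g), ord ≤ 2+1.
Differentiate: ansatz ord ≤ ord L₀ ⇒ L.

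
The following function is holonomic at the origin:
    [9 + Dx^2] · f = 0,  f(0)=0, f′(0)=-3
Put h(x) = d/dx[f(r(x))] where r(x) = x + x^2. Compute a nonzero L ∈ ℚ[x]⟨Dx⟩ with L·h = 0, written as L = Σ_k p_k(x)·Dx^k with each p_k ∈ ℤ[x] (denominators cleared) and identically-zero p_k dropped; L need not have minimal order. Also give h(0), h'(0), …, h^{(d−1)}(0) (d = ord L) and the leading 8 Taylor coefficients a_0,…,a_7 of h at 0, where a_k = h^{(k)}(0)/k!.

f: a_k = 0, -3, 0, 9/2, 0, -81/40, 0, 243/560, …
f∘r: x↦r, Dx↦Dx/r' in L_f ⇒ L₀.
h=h₀': d/dx-closure on L₀ ⇒ L.
L = (21 + 72·x + 216·x^2 + 288·x^3 + 144·x^4) + (-6 - 12·x)·Dx + (1 + 4·x + 4·x^2)·Dx^2  (order 2).
h: a_k = -3, -6, 27/2, 54, 459/8, -135/4, -11097/80, -1377/10, …
ICs: h(0) = -3, h′(0) = -6.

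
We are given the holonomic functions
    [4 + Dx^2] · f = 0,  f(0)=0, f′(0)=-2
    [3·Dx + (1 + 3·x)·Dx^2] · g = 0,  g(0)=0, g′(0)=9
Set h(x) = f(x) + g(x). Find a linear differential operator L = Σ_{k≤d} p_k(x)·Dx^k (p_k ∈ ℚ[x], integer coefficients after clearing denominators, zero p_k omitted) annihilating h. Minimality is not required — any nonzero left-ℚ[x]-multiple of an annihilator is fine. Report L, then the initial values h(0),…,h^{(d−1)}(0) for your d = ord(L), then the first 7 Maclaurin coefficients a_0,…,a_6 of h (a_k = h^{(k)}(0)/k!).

f: a_k = 0, -2, 0, 4/3, 0, -4/15, 0, …
g: a_k = 0, 9, -27/2, 27, -243/4, 729/5, -729/2, …
Weyl lclm of L_f,L_g ⇒ L₀ (ord ≤ 4).
L = (348 + 144·x + 216·x^2)·Dx + (44 + 180·x + 216·x^2 + 216·x^3)·Dx^2 + (87 + 36·x + 54·x^2)·Dx^3 + (11 + 45·x + 54·x^2 + 54·x^3)·Dx^4  (order 4).
h: a_k = 0, 7, -27/2, 85/3, -243/4, 2183/15, -729/2, …
ICs: h(0) = 0, h′(0) = 7, h′′(0) = -27, h′′′(0) = 170.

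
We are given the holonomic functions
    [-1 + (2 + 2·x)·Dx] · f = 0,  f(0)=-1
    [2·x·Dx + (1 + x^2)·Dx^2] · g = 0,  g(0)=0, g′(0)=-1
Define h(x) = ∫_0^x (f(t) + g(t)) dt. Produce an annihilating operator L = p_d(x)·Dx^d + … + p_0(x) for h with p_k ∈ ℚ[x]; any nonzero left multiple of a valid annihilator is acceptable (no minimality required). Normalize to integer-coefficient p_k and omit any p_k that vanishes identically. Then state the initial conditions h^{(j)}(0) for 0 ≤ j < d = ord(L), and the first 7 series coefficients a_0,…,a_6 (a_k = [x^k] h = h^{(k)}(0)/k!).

f: a_k = -1, -1/2, 1/8, -1/16, 5/128, -7/256, 21/1024, …
g: a_k = 0, -1, 0, 1/3, 0, -1/5, 0, …
f+g: L₀ = lclm(L_f,L_g), ord ≤ 1+2.
∫: right-multiply L₀ by Dx.
L = (-4 - 10·x + 12·x^2 + 6·x^3)·Dx^2 + (-11 - 16·x + 10·x^2 + 48·x^3 + 21·x^4)·Dx^3 + (-2 + 6·x + 12·x^2 + 12·x^3 + 14·x^4 + 6·x^5)·Dx^4  (order 4).
h: a_k = 0, -1, -3/4, 1/24, 13/192, 1/128, -97/2560, …
ICs: h(0) = 0, h′(0) = -1, h′′(0) = -3/2, h′′′(0) = 1/4.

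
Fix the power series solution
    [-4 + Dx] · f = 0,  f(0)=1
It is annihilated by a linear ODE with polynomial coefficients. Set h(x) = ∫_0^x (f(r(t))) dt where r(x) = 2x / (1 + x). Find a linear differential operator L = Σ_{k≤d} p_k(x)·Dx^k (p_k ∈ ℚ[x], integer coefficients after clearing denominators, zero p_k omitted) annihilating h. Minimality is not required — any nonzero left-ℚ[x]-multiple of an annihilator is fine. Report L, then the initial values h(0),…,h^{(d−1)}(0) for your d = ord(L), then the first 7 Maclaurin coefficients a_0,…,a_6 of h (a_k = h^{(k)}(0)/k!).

L = -8·Dx + (1 + 2·x + x^2)·Dx^2  (order 2).
h: a_k = 0, 1, 4, 8, 22/3, 8/15, -44/15, …
ICs: h(0) = 0, h′(0) = 1.

f: a_k = 1, 4, 8, 32/3, 32/3, 128/15, 256/45, …
h₀=f(r): pull back L_f along r ⇒ L₀.
h=∫h₀ ⇒ L = L₀·Dx.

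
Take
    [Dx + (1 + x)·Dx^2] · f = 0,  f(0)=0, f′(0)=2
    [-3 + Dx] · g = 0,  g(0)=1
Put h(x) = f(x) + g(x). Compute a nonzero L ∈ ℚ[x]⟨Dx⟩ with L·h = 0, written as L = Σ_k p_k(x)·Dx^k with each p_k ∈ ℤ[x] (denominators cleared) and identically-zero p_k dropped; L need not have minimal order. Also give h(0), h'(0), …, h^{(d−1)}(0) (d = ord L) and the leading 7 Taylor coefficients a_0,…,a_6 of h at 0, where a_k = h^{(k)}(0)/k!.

L = (-15 - 9·x)·Dx + (-7 - 18·x - 9·x^2)·Dx^2 + (4 + 7·x + 3·x^2)·Dx^3  (order 3).
h: a_k = 1, 5, 7/2, 31/6, 23/8, 97/40, 163/240, …
ICs: h(0) = 1, h′(0) = 5, h′′(0) = 7.

f: a_k = 0, 2, -1, 2/3, -1/2, 2/5, -1/3, …
g: a_k = 1, 3, 9/2, 9/2, 27/8, 81/40, 81/80, …
L₀ := lclm(L_f,L_g); ord L₀ ≤ 2+1.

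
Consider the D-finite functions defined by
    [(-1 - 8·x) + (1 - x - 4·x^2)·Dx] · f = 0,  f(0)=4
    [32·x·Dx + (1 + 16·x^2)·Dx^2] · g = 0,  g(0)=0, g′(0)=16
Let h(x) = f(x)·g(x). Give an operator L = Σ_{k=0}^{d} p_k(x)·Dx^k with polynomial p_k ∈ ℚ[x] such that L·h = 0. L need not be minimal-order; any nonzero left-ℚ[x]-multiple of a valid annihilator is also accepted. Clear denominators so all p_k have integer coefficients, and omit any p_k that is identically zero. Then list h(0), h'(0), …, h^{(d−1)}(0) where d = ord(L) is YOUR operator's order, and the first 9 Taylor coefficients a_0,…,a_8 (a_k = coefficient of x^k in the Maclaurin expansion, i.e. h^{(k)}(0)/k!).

f: a_k = 4, 4, 20, 36, 116, 260, 724, 1764, 4660, …
g: a_k = 0, 16, 0, -256/3, 0, 4096/5, 0, -65536/7, 0, …
h₀=f·g: eliminate ⇒ L₀, order ≤ 1·2.
L = (8 + 32·x + 384·x^2) + (2 - 16·x + 64·x^2 + 384·x^3)·Dx + (-1 + x - 12·x^2 + 16·x^3 + 64·x^4)·Dx^2  (order 2).
h: a_k = 0, 64, 64, -64/3, 704/3, 51392/15, 21824/5, -406976/21, -201664/105, …
ICs: h(0) = 0, h′(0) = 64.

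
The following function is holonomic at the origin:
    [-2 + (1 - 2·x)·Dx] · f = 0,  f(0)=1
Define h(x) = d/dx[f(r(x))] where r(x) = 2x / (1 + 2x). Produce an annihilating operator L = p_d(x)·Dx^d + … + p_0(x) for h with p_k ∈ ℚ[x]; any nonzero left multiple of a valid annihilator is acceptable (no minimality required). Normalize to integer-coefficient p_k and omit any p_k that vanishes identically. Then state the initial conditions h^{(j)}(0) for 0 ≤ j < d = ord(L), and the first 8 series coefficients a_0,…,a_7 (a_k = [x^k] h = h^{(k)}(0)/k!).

L = 4 + (-1 + 2·x)·Dx  (order 1).
h: a_k = 4, 16, 48, 128, 320, 768, 1792, 4096, …
ICs: h(0) = 4.

f: a_k = 1, 2, 4, 8, 16, 32, 64, 128, …
Change of var in L_f (x↦r) gives L₀.
h₀' ⇒ L via d/dx closure of L₀.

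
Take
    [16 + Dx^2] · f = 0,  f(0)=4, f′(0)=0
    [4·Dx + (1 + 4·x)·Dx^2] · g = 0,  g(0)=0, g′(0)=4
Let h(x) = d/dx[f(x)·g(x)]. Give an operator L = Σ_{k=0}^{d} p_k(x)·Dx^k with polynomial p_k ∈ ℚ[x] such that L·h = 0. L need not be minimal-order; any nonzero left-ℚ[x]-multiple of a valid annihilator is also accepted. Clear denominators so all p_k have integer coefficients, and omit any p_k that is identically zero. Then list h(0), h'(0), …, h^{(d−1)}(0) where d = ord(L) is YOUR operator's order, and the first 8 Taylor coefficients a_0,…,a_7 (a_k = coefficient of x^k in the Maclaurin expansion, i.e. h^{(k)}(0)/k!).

L = (-6400 - 45056·x - 172032·x^2 + 196608·x^3 + 2818048·x^4 + 6291456·x^5 + 4194304·x^6) + (-1536 - 8192·x + 20480·x^2 + 245760·x^3 + 655360·x^4 + 524288·x^5)·Dx + (-448 - 2816·x - 3584·x^2 + 73728·x^3 + 401408·x^4 + 786432·x^5 + 524288·x^6)·Dx^2 + (-96 - 512·x + 1280·x^2 + 15360·x^3 + 40960·x^4 + 32768·x^5)·Dx^3 + (-3 + 448·x^2 + 3840·x^3 + 14080·x^4 + 24576·x^5 + 16384·x^6)·Dx^4  (order 4).
h: a_k = 16, -64, -128, 0, 1536, -6144, 126976/5, -4849664/45, …
ICs: h(0) = 16, h′(0) = -64, h′′(0) = -256, h′′′(0) = 0.

f: a_k = 4, 0, -32, 0, 128/3, 0, -1024/45, 0, …
g: a_k = 0, 4, -8, 64/3, -64, 1024/5, -2048/3, 16384/7, …
f·g: L₀ = L_f ⊗_s L_g, ord ≤ 2·2.
Derive L from L₀ (diff closure).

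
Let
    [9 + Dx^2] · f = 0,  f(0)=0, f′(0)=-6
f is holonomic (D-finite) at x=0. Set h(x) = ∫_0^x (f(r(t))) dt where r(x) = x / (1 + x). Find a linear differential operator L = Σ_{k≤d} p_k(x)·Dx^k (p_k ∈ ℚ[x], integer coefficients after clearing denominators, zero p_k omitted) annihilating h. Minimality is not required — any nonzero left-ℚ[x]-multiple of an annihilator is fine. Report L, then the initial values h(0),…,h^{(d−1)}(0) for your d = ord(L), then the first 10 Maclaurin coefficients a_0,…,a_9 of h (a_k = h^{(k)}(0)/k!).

L = 9·Dx + (2 + 6·x + 6·x^2 + 2·x^3)·Dx^2 + (1 + 4·x + 6·x^2 + 4·x^3 + x^4)·Dx^3  (order 3).
h: a_k = 0, 0, -3, 2, 3/4, -21/5, 293/40, -255/28, 19353/2240, -631/120, …
ICs: h(0) = 0, h′(0) = 0, h′′(0) = -6.

f: a_k = 0, -6, 0, 9, 0, -81/20, 0, 243/280, 0, -243/2240, …
f∘r: x↦r, Dx↦Dx/r' in L_f ⇒ L₀.
h=∫h₀ ⇒ L = L₀·Dx.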